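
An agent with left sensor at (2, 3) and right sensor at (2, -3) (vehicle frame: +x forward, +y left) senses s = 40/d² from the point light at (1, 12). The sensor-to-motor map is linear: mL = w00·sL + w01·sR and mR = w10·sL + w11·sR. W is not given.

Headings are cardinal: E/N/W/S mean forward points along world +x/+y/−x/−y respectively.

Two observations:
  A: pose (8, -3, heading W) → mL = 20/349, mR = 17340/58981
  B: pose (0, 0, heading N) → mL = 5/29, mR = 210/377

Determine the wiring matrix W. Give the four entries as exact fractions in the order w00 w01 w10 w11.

1/2 0 1/2 1

obs A: pose=(8,-3,W) → sL=40/349, sR=40/169, mL=20/349, mR=17340/58981
obs B: pose=(0,0,N) → sL=10/29, sR=5/13, mL=5/29, mR=210/377
sensor matrix S = [[40/349, 40/169], [10/29, 5/13]]; det S = -64200/1710449
solve [mL_A; mL_B] = S·[w00; w01] and [mR_A; mR_B] = S·[w10; w11]:
  w00 = 1/2, w01 = 0, w10 = 1/2, w11 = 1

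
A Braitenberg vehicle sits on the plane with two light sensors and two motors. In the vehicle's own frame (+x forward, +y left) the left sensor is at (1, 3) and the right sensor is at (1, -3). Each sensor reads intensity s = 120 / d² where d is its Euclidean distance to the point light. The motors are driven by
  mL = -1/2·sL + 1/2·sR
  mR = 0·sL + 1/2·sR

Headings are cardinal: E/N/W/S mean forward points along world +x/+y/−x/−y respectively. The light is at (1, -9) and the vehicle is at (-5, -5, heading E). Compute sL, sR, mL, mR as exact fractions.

60/37 60/13 720/481 30/13

left sensor world pos  = (-4, -2); dL² = 74
right sensor world pos = (-4, -8); dR² = 26
sL = 120/74 = 60/37
sR = 120/26 = 60/13
mL = -1/2·sL + 1/2·sR = 720/481
mR = 0·sL + 1/2·sR = 30/13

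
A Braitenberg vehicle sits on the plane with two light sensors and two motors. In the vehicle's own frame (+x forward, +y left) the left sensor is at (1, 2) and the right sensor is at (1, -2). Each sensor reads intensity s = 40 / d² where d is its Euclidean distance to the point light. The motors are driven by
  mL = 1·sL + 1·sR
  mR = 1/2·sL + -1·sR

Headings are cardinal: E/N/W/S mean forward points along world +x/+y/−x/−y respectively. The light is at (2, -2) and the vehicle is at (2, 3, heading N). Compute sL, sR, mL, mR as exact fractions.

left sensor world pos  = (0, 4); dL² = 40
right sensor world pos = (4, 4); dR² = 40
sL = 40/40 = 1
sR = 40/40 = 1
mL = 1·sL + 1·sR = 2
mR = 1/2·sL + -1·sR = -1/2

1 1 2 -1/2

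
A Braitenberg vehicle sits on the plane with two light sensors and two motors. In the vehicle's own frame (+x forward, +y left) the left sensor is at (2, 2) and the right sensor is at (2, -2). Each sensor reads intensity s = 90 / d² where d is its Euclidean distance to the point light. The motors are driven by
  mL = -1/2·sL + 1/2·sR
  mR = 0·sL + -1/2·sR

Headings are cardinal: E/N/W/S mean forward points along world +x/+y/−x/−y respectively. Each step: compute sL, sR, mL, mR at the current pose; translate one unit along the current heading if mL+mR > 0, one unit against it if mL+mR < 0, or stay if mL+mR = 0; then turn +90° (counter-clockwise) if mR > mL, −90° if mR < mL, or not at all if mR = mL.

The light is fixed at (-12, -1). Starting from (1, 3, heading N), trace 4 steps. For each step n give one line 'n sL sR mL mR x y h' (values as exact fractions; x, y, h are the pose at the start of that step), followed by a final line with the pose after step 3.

0 90/157 10/29 -520/4553 -5/29 1 3 N
1 9/25 45/113 54/2825 -45/226 1 2 E
2 90/197 90/101 4320/19897 -45/101 0 2 S
3 45/52 45/68 -45/442 -45/136 0 3 W
final 1 3 N

n=0: pose=(1,3,N); sL=90/157, sR=10/29; mL=-520/4553, mR=-5/29; mL+mR=-45/157 → advance -1; mR−mL=-265/4553 → turn -1·90°
n=1: pose=(1,2,E); sL=9/25, sR=45/113; mL=54/2825, mR=-45/226; mL+mR=-9/50 → advance -1; mR−mL=-1233/5650 → turn -1·90°
n=2: pose=(0,2,S); sL=90/197, sR=90/101; mL=4320/19897, mR=-45/101; mL+mR=-45/197 → advance -1; mR−mL=-13185/19897 → turn -1·90°
n=3: pose=(0,3,W); sL=45/52, sR=45/68; mL=-45/442, mR=-45/136; mL+mR=-45/104 → advance -1; mR−mL=-405/1768 → turn -1·90°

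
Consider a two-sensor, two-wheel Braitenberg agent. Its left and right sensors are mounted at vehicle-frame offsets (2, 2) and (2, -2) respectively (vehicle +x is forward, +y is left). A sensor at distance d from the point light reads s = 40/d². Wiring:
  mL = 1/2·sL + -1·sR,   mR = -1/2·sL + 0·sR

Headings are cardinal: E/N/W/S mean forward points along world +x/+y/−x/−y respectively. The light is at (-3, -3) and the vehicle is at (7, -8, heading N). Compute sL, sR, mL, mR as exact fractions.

40/73 40/153 140/11169 -20/73

left sensor world pos  = (5, -6); dL² = 73
right sensor world pos = (9, -6); dR² = 153
sL = 40/73 = 40/73
sR = 40/153 = 40/153
mL = 1/2·sL + -1·sR = 140/11169
mR = -1/2·sL + 0·sR = -20/73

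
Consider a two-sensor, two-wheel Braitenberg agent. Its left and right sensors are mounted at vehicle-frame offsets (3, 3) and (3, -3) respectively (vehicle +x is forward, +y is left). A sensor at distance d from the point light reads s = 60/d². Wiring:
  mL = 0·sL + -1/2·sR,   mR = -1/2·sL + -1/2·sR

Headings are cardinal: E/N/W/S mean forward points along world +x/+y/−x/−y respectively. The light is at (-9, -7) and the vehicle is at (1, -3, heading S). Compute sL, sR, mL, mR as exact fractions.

6/17 6/5 -3/5 -66/85

left sensor world pos  = (4, -6); dL² = 170
right sensor world pos = (-2, -6); dR² = 50
sL = 60/170 = 6/17
sR = 60/50 = 6/5
mL = 0·sL + -1/2·sR = -3/5
mR = -1/2·sL + -1/2·sR = -66/85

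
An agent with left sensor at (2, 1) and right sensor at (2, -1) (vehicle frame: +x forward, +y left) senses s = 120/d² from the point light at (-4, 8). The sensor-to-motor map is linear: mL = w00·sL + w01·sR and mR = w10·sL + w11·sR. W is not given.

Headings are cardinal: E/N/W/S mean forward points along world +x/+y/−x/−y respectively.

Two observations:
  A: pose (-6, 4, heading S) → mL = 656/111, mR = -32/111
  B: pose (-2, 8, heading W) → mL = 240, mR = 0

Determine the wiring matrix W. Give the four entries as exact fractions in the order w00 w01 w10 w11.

obs A: pose=(-6,4,S) → sL=120/37, sR=8/3, mL=656/111, mR=-32/111
obs B: pose=(-2,8,W) → sL=120, sR=120, mL=240, mR=0
sensor matrix S = [[120/37, 8/3], [120, 120]]; det S = 2560/37
solve [mL_A; mL_B] = S·[w00; w01] and [mR_A; mR_B] = S·[w10; w11]:
  w00 = 1, w01 = 1, w10 = -1/2, w11 = 1/2

1 1 -1/2 1/2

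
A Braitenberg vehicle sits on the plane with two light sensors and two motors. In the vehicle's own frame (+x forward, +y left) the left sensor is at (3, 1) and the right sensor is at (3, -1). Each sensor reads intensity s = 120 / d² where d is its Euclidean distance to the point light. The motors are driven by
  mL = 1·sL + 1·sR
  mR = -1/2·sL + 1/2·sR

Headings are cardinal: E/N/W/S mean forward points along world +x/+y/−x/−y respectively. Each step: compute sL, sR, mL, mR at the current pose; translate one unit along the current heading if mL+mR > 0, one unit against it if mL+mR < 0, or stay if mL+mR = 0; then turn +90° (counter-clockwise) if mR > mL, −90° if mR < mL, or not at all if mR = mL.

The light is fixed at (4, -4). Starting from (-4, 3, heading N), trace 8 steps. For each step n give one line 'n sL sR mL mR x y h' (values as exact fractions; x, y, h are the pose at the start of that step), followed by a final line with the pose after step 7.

n=0: pose=(-4,3,N); sL=120/181, sR=120/149; mL=39600/26969, mR=1920/26969; mL+mR=41520/26969 → advance +1; mR−mL=-37680/26969 → turn -1·90°
n=1: pose=(-4,4,E); sL=60/53, sR=60/37; mL=5400/1961, mR=480/1961; mL+mR=5880/1961 → advance +1; mR−mL=-4920/1961 → turn -1·90°
n=2: pose=(-3,4,S); sL=120/61, sR=120/89; mL=18000/5429, mR=-1680/5429; mL+mR=16320/5429 → advance +1; mR−mL=-19680/5429 → turn -1·90°
n=3: pose=(-3,3,W); sL=15/17, sR=30/41; mL=1125/697, mR=-105/1394; mL+mR=2145/1394 → advance +1; mR−mL=-2355/1394 → turn -1·90°
n=4: pose=(-4,3,N); sL=120/181, sR=120/149; mL=39600/26969, mR=1920/26969; mL+mR=41520/26969 → advance +1; mR−mL=-37680/26969 → turn -1·90°
n=5: pose=(-4,4,E); sL=60/53, sR=60/37; mL=5400/1961, mR=480/1961; mL+mR=5880/1961 → advance +1; mR−mL=-4920/1961 → turn -1·90°
n=6: pose=(-3,4,S); sL=120/61, sR=120/89; mL=18000/5429, mR=-1680/5429; mL+mR=16320/5429 → advance +1; mR−mL=-19680/5429 → turn -1·90°
n=7: pose=(-3,3,W); sL=15/17, sR=30/41; mL=1125/697, mR=-105/1394; mL+mR=2145/1394 → advance +1; mR−mL=-2355/1394 → turn -1·90°

0 120/181 120/149 39600/26969 1920/26969 -4 3 N
1 60/53 60/37 5400/1961 480/1961 -4 4 E
2 120/61 120/89 18000/5429 -1680/5429 -3 4 S
3 15/17 30/41 1125/697 -105/1394 -3 3 W
4 120/181 120/149 39600/26969 1920/26969 -4 3 N
5 60/53 60/37 5400/1961 480/1961 -4 4 E
6 120/61 120/89 18000/5429 -1680/5429 -3 4 S
7 15/17 30/41 1125/697 -105/1394 -3 3 W
final -4 3 N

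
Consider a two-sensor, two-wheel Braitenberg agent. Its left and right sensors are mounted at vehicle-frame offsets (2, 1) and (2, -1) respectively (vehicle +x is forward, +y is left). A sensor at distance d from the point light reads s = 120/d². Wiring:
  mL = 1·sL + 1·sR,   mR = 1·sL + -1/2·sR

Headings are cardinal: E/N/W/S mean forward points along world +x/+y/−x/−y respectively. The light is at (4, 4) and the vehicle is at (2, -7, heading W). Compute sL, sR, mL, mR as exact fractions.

left sensor world pos  = (0, -8); dL² = 160
right sensor world pos = (0, -6); dR² = 116
sL = 120/160 = 3/4
sR = 120/116 = 30/29
mL = 1·sL + 1·sR = 207/116
mR = 1·sL + -1/2·sR = 27/116

3/4 30/29 207/116 27/116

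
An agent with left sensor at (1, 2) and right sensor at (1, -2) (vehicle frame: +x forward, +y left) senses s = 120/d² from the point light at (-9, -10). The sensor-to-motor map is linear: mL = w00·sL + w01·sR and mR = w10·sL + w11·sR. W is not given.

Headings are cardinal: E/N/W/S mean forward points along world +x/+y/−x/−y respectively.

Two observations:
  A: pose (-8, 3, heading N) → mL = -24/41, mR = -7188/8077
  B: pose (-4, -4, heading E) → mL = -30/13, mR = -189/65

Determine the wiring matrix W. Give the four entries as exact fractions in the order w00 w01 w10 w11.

0 -1 -1/2 -1

obs A: pose=(-8,3,N) → sL=120/197, sR=24/41, mL=-24/41, mR=-7188/8077
obs B: pose=(-4,-4,E) → sL=6/5, sR=30/13, mL=-30/13, mR=-189/65
sensor matrix S = [[120/197, 24/41], [6/5, 30/13]]; det S = 369216/525005
solve [mL_A; mL_B] = S·[w00; w01] and [mR_A; mR_B] = S·[w10; w11]:
  w00 = 0, w01 = -1, w10 = -1/2, w11 = -1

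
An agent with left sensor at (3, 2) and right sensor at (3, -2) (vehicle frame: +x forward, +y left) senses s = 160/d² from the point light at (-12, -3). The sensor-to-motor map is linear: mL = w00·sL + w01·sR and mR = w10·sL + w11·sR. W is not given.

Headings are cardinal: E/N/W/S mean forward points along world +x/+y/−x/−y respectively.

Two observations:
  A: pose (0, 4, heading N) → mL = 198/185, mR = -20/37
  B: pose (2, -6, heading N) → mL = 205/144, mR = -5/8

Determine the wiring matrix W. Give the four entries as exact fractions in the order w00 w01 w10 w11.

1 1/2 0 -1

obs A: pose=(0,4,N) → sL=4/5, sR=20/37, mL=198/185, mR=-20/37
obs B: pose=(2,-6,N) → sL=10/9, sR=5/8, mL=205/144, mR=-5/8
sensor matrix S = [[4/5, 20/37], [10/9, 5/8]]; det S = -67/666
solve [mL_A; mL_B] = S·[w00; w01] and [mR_A; mR_B] = S·[w10; w11]:
  w00 = 1, w01 = 1/2, w10 = 0, w11 = -1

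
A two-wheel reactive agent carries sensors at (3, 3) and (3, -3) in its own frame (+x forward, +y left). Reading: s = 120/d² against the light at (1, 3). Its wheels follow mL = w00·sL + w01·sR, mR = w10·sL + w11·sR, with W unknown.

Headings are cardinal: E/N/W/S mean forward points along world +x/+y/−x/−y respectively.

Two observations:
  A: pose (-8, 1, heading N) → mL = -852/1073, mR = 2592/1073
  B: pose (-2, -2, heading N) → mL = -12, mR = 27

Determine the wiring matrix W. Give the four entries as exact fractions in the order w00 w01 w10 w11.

1 -1/2 -1 1

obs A: pose=(-8,1,N) → sL=24/29, sR=120/37, mL=-852/1073, mR=2592/1073
obs B: pose=(-2,-2,N) → sL=3, sR=30, mL=-12, mR=27
sensor matrix S = [[24/29, 120/37], [3, 30]]; det S = 16200/1073
solve [mL_A; mL_B] = S·[w00; w01] and [mR_A; mR_B] = S·[w10; w11]:
  w00 = 1, w01 = -1/2, w10 = -1, w11 = 1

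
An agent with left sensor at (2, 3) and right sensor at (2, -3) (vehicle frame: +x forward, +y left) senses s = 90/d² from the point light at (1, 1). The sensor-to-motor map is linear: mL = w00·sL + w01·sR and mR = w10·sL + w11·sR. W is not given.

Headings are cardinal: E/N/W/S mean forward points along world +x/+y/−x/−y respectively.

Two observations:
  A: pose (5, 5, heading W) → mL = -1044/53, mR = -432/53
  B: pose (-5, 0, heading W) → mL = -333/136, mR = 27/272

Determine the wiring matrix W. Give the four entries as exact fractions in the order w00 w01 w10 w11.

-1 -1 -1/2 1/2

obs A: pose=(5,5,W) → sL=18, sR=90/53, mL=-1044/53, mR=-432/53
obs B: pose=(-5,0,W) → sL=9/8, sR=45/34, mL=-333/136, mR=27/272
sensor matrix S = [[18, 90/53], [9/8, 45/34]]; det S = 78975/3604
solve [mL_A; mL_B] = S·[w00; w01] and [mR_A; mR_B] = S·[w10; w11]:
  w00 = -1, w01 = -1, w10 = -1/2, w11 = 1/2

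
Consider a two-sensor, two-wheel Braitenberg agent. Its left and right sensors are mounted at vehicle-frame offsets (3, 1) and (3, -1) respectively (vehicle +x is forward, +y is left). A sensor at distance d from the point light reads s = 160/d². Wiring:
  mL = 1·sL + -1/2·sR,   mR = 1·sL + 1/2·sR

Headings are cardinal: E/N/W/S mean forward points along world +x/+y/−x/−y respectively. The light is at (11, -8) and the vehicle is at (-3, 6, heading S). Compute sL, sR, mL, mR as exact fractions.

left sensor world pos  = (-2, 3); dL² = 290
right sensor world pos = (-4, 3); dR² = 346
sL = 160/290 = 16/29
sR = 160/346 = 80/173
mL = 1·sL + -1/2·sR = 1608/5017
mR = 1·sL + 1/2·sR = 3928/5017

16/29 80/173 1608/5017 3928/5017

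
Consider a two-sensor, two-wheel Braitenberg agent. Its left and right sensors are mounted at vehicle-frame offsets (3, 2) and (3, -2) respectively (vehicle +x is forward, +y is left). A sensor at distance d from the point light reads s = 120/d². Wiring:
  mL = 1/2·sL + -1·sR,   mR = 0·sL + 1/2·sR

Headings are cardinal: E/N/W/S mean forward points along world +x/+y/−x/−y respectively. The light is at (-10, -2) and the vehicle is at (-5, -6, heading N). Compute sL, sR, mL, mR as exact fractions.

12 12/5 18/5 6/5

left sensor world pos  = (-7, -3); dL² = 10
right sensor world pos = (-3, -3); dR² = 50
sL = 120/10 = 12
sR = 120/50 = 12/5
mL = 1/2·sL + -1·sR = 18/5
mR = 0·sL + 1/2·sR = 6/5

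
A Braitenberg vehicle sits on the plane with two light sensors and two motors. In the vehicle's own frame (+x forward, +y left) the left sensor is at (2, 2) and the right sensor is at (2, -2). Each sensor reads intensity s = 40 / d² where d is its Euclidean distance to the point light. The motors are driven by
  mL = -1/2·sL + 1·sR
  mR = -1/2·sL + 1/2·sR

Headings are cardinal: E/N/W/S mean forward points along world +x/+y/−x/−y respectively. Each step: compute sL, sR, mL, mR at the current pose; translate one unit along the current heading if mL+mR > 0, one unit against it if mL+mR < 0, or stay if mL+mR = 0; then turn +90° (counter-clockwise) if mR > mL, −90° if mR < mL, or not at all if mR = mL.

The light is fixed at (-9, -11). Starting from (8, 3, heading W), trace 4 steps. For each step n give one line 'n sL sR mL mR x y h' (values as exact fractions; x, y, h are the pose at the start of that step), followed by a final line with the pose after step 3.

0 40/369 40/481 5140/177489 -2240/177489 8 3 W
1 10/113 2/29 81/3277 -32/3277 7 3 N
2 40/613 40/493 14660/302209 2400/302209 7 4 E
3 4/53 20/197 666/10441 136/10441 8 4 S
final 8 3 W

n=0: pose=(8,3,W); sL=40/369, sR=40/481; mL=5140/177489, mR=-2240/177489; mL+mR=2900/177489 → advance +1; mR−mL=-20/481 → turn -1·90°
n=1: pose=(7,3,N); sL=10/113, sR=2/29; mL=81/3277, mR=-32/3277; mL+mR=49/3277 → advance +1; mR−mL=-1/29 → turn -1·90°
n=2: pose=(7,4,E); sL=40/613, sR=40/493; mL=14660/302209, mR=2400/302209; mL+mR=17060/302209 → advance +1; mR−mL=-20/493 → turn -1·90°
n=3: pose=(8,4,S); sL=4/53, sR=20/197; mL=666/10441, mR=136/10441; mL+mR=802/10441 → advance +1; mR−mL=-10/197 → turn -1·90°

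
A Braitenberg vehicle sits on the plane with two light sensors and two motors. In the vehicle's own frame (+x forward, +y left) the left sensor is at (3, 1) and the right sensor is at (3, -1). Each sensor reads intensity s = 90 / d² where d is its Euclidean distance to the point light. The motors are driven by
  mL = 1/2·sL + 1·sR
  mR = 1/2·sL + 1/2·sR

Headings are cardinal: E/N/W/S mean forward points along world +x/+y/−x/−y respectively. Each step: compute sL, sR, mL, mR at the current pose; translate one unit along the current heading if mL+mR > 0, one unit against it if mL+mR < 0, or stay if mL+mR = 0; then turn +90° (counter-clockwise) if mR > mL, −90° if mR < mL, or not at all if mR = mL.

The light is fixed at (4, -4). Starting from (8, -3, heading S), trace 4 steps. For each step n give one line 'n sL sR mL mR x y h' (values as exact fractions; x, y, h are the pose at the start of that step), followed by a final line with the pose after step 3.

n=0: pose=(8,-3,S); sL=90/29, sR=90/13; mL=3195/377, mR=1890/377; mL+mR=5085/377 → advance +1; mR−mL=-45/13 → turn -1·90°
n=1: pose=(8,-4,W); sL=45, sR=45; mL=135/2, mR=45; mL+mR=225/2 → advance +1; mR−mL=-45/2 → turn -1·90°
n=2: pose=(7,-4,N); sL=90/13, sR=18/5; mL=459/65, mR=342/65; mL+mR=801/65 → advance +1; mR−mL=-9/5 → turn -1·90°
n=3: pose=(7,-3,E); sL=9/4, sR=5/2; mL=29/8, mR=19/8; mL+mR=6 → advance +1; mR−mL=-5/4 → turn -1·90°

0 90/29 90/13 3195/377 1890/377 8 -3 S
1 45 45 135/2 45 8 -4 W
2 90/13 18/5 459/65 342/65 7 -4 N
3 9/4 5/2 29/8 19/8 7 -3 E
final 8 -3 S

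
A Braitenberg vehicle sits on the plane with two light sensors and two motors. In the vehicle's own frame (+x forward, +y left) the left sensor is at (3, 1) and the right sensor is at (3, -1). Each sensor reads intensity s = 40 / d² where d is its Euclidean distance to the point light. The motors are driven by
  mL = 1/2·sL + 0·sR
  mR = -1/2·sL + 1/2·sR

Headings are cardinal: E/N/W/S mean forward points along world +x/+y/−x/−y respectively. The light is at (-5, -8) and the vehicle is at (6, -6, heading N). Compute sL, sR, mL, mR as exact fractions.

left sensor world pos  = (5, -3); dL² = 125
right sensor world pos = (7, -3); dR² = 169
sL = 40/125 = 8/25
sR = 40/169 = 40/169
mL = 1/2·sL + 0·sR = 4/25
mR = -1/2·sL + 1/2·sR = -176/4225

8/25 40/169 4/25 -176/4225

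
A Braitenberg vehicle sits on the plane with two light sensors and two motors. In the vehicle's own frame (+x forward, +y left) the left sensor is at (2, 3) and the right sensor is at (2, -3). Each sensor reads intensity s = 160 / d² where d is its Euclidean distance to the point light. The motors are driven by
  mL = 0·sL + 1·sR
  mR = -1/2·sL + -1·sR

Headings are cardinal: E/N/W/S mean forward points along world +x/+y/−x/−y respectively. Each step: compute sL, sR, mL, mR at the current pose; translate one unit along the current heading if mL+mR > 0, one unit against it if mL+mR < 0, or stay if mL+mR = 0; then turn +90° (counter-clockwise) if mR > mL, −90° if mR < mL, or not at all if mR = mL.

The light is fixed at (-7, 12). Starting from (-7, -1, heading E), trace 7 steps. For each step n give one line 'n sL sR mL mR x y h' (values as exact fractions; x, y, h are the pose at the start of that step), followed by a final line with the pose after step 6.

0 20/13 8/13 8/13 -18/13 -7 -1 E
1 160/229 160/241 160/241 -55920/55189 -8 -1 S
2 80/117 16/9 16/9 -248/117 -8 0 W
3 160/109 160/109 160/109 -240/109 -7 0 N
4 20/13 8/13 8/13 -18/13 -7 -1 E
5 160/229 160/241 160/241 -55920/55189 -8 -1 S
6 80/117 16/9 16/9 -248/117 -8 0 W
final -7 0 N

n=0: pose=(-7,-1,E); sL=20/13, sR=8/13; mL=8/13, mR=-18/13; mL+mR=-10/13 → advance -1; mR−mL=-2 → turn -1·90°
n=1: pose=(-8,-1,S); sL=160/229, sR=160/241; mL=160/241, mR=-55920/55189; mL+mR=-80/229 → advance -1; mR−mL=-92560/55189 → turn -1·90°
n=2: pose=(-8,0,W); sL=80/117, sR=16/9; mL=16/9, mR=-248/117; mL+mR=-40/117 → advance -1; mR−mL=-152/39 → turn -1·90°
n=3: pose=(-7,0,N); sL=160/109, sR=160/109; mL=160/109, mR=-240/109; mL+mR=-80/109 → advance -1; mR−mL=-400/109 → turn -1·90°
n=4: pose=(-7,-1,E); sL=20/13, sR=8/13; mL=8/13, mR=-18/13; mL+mR=-10/13 → advance -1; mR−mL=-2 → turn -1·90°
n=5: pose=(-8,-1,S); sL=160/229, sR=160/241; mL=160/241, mR=-55920/55189; mL+mR=-80/229 → advance -1; mR−mL=-92560/55189 → turn -1·90°
n=6: pose=(-8,0,W); sL=80/117, sR=16/9; mL=16/9, mR=-248/117; mL+mR=-40/117 → advance -1; mR−mL=-152/39 → turn -1·90°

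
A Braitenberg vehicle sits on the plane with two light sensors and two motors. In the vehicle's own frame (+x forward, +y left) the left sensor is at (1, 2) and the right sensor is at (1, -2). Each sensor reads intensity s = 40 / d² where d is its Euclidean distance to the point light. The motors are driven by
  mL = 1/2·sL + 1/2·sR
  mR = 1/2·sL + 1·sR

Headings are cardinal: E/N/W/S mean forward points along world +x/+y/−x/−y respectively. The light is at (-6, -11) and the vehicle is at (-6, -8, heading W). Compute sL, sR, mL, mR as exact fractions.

left sensor world pos  = (-7, -10); dL² = 2
right sensor world pos = (-7, -6); dR² = 26
sL = 40/2 = 20
sR = 40/26 = 20/13
mL = 1/2·sL + 1/2·sR = 140/13
mR = 1/2·sL + 1·sR = 150/13

20 20/13 140/13 150/13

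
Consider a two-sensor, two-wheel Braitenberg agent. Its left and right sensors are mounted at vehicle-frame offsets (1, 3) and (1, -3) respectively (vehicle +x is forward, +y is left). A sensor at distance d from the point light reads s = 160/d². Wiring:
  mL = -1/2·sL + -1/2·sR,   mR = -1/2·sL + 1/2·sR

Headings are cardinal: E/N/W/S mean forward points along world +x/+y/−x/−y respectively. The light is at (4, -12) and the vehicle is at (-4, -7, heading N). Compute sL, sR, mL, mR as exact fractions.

160/157 160/61 -17440/9577 7680/9577

left sensor world pos  = (-7, -6); dL² = 157
right sensor world pos = (-1, -6); dR² = 61
sL = 160/157 = 160/157
sR = 160/61 = 160/61
mL = -1/2·sL + -1/2·sR = -17440/9577
mR = -1/2·sL + 1/2·sR = 7680/9577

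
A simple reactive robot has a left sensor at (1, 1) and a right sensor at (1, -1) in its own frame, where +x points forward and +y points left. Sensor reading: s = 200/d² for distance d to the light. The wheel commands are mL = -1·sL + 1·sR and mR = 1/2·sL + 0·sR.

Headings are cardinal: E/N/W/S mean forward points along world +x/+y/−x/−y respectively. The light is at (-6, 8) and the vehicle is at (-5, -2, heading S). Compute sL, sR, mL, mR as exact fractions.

8/5 200/121 32/605 4/5

left sensor world pos  = (-4, -3); dL² = 125
right sensor world pos = (-6, -3); dR² = 121
sL = 200/125 = 8/5
sR = 200/121 = 200/121
mL = -1·sL + 1·sR = 32/605
mR = 1/2·sL + 0·sR = 4/5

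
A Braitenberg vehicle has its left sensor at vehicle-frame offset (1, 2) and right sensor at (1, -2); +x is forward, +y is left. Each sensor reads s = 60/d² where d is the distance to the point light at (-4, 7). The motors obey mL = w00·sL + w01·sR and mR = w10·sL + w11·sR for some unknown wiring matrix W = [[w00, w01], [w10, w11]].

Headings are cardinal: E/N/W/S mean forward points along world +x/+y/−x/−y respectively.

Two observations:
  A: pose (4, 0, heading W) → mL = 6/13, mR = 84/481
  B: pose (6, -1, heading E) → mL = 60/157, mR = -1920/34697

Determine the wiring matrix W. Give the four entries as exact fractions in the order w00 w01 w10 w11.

obs A: pose=(4,0,W) → sL=6/13, sR=30/37, mL=6/13, mR=84/481
obs B: pose=(6,-1,E) → sL=60/157, sR=60/221, mL=60/157, mR=-1920/34697
sensor matrix S = [[6/13, 30/37], [60/157, 60/221]]; det S = -3080160/16689257
solve [mL_A; mL_B] = S·[w00; w01] and [mR_A; mR_B] = S·[w10; w11]:
  w00 = 1, w01 = 0, w10 = -1/2, w11 = 1/2

1 0 -1/2 1/2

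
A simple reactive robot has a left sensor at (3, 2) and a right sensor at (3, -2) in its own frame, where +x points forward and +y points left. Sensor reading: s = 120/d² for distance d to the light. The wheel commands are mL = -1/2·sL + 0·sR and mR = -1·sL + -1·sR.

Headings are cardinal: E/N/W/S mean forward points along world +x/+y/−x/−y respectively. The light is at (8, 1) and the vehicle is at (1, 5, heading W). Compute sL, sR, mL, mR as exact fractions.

15/13 15/17 -15/26 -450/221

left sensor world pos  = (-2, 3); dL² = 104
right sensor world pos = (-2, 7); dR² = 136
sL = 120/104 = 15/13
sR = 120/136 = 15/17
mL = -1/2·sL + 0·sR = -15/26
mR = -1·sL + -1·sR = -450/221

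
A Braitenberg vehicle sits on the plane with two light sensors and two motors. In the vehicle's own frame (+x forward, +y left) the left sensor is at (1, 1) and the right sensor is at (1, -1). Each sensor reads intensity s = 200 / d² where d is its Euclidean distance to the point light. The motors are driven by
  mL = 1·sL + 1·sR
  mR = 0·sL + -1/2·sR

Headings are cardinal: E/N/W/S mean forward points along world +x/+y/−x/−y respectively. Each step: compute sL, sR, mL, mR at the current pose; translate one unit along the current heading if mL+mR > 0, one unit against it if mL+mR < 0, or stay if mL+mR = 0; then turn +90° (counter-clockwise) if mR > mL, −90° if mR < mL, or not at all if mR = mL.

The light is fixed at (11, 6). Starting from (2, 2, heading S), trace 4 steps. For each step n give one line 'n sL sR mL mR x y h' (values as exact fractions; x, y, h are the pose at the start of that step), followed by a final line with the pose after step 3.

0 200/89 8/5 1712/445 -4/5 2 2 S
1 25/17 50/29 1575/493 -25/29 2 1 W
2 200/137 200/97 46800/13289 -100/97 1 1 N
3 20/9 100/53 1960/477 -50/53 1 2 E
final 2 2 S

n=0: pose=(2,2,S); sL=200/89, sR=8/5; mL=1712/445, mR=-4/5; mL+mR=1356/445 → advance +1; mR−mL=-2068/445 → turn -1·90°
n=1: pose=(2,1,W); sL=25/17, sR=50/29; mL=1575/493, mR=-25/29; mL+mR=1150/493 → advance +1; mR−mL=-2000/493 → turn -1·90°
n=2: pose=(1,1,N); sL=200/137, sR=200/97; mL=46800/13289, mR=-100/97; mL+mR=33100/13289 → advance +1; mR−mL=-60500/13289 → turn -1·90°
n=3: pose=(1,2,E); sL=20/9, sR=100/53; mL=1960/477, mR=-50/53; mL+mR=1510/477 → advance +1; mR−mL=-2410/477 → turn -1·90°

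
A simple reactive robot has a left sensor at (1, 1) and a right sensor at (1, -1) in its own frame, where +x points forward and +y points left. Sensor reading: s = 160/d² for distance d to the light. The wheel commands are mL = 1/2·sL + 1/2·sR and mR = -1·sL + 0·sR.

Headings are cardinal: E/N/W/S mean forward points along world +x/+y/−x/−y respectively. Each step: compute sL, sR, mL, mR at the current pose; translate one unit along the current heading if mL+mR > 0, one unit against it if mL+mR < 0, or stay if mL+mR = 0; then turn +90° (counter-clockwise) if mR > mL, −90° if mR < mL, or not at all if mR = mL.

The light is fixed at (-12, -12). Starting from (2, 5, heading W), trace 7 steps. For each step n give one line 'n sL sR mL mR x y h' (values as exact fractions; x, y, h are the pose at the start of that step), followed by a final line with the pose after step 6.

n=0: pose=(2,5,W); sL=32/85, sR=160/493; mL=864/2465, mR=-32/85; mL+mR=-64/2465 → advance -1; mR−mL=-1792/2465 → turn -1·90°
n=1: pose=(3,5,N); sL=4/13, sR=8/29; mL=110/377, mR=-4/13; mL+mR=-6/377 → advance -1; mR−mL=-226/377 → turn -1·90°
n=2: pose=(3,4,E); sL=32/109, sR=160/481; mL=16416/52429, mR=-32/109; mL+mR=1024/52429 → advance +1; mR−mL=-31808/52429 → turn -1·90°
n=3: pose=(4,4,S); sL=80/257, sR=16/45; mL=3856/11565, mR=-80/257; mL+mR=256/11565 → advance +1; mR−mL=-7456/11565 → turn -1·90°
n=4: pose=(4,3,W); sL=160/421, sR=160/481; mL=72160/202501, mR=-160/421; mL+mR=-4800/202501 → advance -1; mR−mL=-149120/202501 → turn -1·90°
n=5: pose=(5,3,N); sL=5/16, sR=8/29; mL=273/928, mR=-5/16; mL+mR=-17/928 → advance -1; mR−mL=-563/928 → turn -1·90°
n=6: pose=(5,2,E); sL=160/549, sR=160/493; mL=83360/270657, mR=-160/549; mL+mR=4480/270657 → advance +1; mR−mL=-54080/90219 → turn -1·90°

0 32/85 160/493 864/2465 -32/85 2 5 W
1 4/13 8/29 110/377 -4/13 3 5 N
2 32/109 160/481 16416/52429 -32/109 3 4 E
3 80/257 16/45 3856/11565 -80/257 4 4 S
4 160/421 160/481 72160/202501 -160/421 4 3 W
5 5/16 8/29 273/928 -5/16 5 3 N
6 160/549 160/493 83360/270657 -160/549 5 2 E
final 6 2 S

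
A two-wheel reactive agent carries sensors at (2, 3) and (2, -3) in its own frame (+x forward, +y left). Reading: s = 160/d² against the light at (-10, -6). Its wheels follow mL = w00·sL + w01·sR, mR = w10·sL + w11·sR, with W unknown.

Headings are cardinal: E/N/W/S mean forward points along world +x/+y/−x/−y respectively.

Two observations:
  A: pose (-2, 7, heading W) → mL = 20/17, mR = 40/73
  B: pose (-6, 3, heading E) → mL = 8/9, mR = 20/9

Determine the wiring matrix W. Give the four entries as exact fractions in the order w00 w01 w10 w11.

1 0 0 1

obs A: pose=(-2,7,W) → sL=20/17, sR=40/73, mL=20/17, mR=40/73
obs B: pose=(-6,3,E) → sL=8/9, sR=20/9, mL=8/9, mR=20/9
sensor matrix S = [[20/17, 40/73], [8/9, 20/9]]; det S = 2640/1241
solve [mL_A; mL_B] = S·[w00; w01] and [mR_A; mR_B] = S·[w10; w11]:
  w00 = 1, w01 = 0, w10 = 0, w11 = 1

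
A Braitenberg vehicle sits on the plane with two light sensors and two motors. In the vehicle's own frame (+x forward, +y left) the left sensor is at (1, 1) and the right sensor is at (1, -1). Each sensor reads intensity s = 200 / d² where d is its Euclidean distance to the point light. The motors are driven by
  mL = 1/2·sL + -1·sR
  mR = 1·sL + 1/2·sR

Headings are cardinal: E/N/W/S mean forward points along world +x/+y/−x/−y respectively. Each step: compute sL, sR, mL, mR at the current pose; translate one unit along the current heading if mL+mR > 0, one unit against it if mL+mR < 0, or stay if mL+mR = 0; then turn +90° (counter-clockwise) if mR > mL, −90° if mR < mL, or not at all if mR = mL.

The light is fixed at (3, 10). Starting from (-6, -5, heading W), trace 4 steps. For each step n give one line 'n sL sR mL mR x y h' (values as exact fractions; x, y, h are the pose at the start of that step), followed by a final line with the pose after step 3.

n=0: pose=(-6,-5,W); sL=50/89, sR=25/37; mL=-1300/3293, mR=5925/6586; mL+mR=3325/6586 → advance +1; mR−mL=8525/6586 → turn +1·90°
n=1: pose=(-7,-5,S); sL=200/337, sR=200/377; mL=-29700/127049, mR=109100/127049; mL+mR=79400/127049 → advance +1; mR−mL=138800/127049 → turn +1·90°
n=2: pose=(-7,-6,E); sL=100/153, sR=20/37; mL=-1210/5661, mR=5230/5661; mL+mR=1340/1887 → advance +1; mR−mL=6440/5661 → turn +1·90°
n=3: pose=(-6,-6,N); sL=8/13, sR=200/289; mL=-1444/3757, mR=3612/3757; mL+mR=2168/3757 → advance +1; mR−mL=5056/3757 → turn +1·90°

0 50/89 25/37 -1300/3293 5925/6586 -6 -5 W
1 200/337 200/377 -29700/127049 109100/127049 -7 -5 S
2 100/153 20/37 -1210/5661 5230/5661 -7 -6 E
3 8/13 200/289 -1444/3757 3612/3757 -6 -6 N
final -6 -5 W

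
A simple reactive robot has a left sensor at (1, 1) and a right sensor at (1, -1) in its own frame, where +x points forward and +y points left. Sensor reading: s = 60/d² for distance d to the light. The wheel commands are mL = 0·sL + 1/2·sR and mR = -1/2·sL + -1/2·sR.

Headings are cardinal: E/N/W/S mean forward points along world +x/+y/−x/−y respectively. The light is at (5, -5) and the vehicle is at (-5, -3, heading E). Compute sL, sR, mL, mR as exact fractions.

left sensor world pos  = (-4, -2); dL² = 90
right sensor world pos = (-4, -4); dR² = 82
sL = 60/90 = 2/3
sR = 60/82 = 30/41
mL = 0·sL + 1/2·sR = 15/41
mR = -1/2·sL + -1/2·sR = -86/123

2/3 30/41 15/41 -86/123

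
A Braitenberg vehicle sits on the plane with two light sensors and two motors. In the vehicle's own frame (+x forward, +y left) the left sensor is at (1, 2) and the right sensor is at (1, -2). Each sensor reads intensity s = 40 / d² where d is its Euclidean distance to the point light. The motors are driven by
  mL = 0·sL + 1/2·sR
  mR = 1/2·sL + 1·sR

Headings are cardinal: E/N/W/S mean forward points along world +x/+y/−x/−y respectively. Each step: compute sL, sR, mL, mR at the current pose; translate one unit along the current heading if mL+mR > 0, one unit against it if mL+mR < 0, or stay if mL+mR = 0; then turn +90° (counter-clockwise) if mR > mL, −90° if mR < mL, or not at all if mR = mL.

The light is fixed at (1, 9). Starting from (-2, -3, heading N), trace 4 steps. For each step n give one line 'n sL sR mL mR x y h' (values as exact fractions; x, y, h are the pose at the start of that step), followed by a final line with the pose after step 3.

0 20/73 20/61 10/61 2070/4453 -2 -3 N
1 8/37 40/97 20/97 1868/3589 -2 -2 W
2 10/37 2/9 1/9 119/333 -3 -2 S
3 40/109 8/41 4/41 1692/4469 -3 -3 E
final -2 -3 N

n=0: pose=(-2,-3,N); sL=20/73, sR=20/61; mL=10/61, mR=2070/4453; mL+mR=2800/4453 → advance +1; mR−mL=1340/4453 → turn +1·90°
n=1: pose=(-2,-2,W); sL=8/37, sR=40/97; mL=20/97, mR=1868/3589; mL+mR=2608/3589 → advance +1; mR−mL=1128/3589 → turn +1·90°
n=2: pose=(-3,-2,S); sL=10/37, sR=2/9; mL=1/9, mR=119/333; mL+mR=52/111 → advance +1; mR−mL=82/333 → turn +1·90°
n=3: pose=(-3,-3,E); sL=40/109, sR=8/41; mL=4/41, mR=1692/4469; mL+mR=2128/4469 → advance +1; mR−mL=1256/4469 → turn +1·90°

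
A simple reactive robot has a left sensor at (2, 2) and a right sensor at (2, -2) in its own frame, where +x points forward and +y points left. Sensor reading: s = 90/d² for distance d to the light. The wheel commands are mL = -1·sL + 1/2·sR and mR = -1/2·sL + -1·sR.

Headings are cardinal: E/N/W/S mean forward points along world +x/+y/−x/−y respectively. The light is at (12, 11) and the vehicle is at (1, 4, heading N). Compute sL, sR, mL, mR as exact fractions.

left sensor world pos  = (-1, 6); dL² = 194
right sensor world pos = (3, 6); dR² = 106
sL = 90/194 = 45/97
sR = 90/106 = 45/53
mL = -1·sL + 1/2·sR = -405/10282
mR = -1/2·sL + -1·sR = -11115/10282

45/97 45/53 -405/10282 -11115/10282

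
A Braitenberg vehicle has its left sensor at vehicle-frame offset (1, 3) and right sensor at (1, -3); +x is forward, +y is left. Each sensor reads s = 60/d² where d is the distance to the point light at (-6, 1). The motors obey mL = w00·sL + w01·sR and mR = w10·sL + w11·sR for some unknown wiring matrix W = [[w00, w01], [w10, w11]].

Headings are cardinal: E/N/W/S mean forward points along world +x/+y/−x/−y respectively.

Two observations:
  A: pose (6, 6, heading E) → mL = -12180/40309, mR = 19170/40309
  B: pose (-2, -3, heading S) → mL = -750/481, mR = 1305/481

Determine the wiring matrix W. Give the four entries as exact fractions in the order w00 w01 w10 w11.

-1/2 -1/2 1/2 1

obs A: pose=(6,6,E) → sL=60/233, sR=60/173, mL=-12180/40309, mR=19170/40309
obs B: pose=(-2,-3,S) → sL=30/37, sR=30/13, mL=-750/481, mR=1305/481
sensor matrix S = [[60/233, 60/173], [30/37, 30/13]]; det S = 6069600/19388629
solve [mL_A; mL_B] = S·[w00; w01] and [mR_A; mR_B] = S·[w10; w11]:
  w00 = -1/2, w01 = -1/2, w10 = 1/2, w11 = 1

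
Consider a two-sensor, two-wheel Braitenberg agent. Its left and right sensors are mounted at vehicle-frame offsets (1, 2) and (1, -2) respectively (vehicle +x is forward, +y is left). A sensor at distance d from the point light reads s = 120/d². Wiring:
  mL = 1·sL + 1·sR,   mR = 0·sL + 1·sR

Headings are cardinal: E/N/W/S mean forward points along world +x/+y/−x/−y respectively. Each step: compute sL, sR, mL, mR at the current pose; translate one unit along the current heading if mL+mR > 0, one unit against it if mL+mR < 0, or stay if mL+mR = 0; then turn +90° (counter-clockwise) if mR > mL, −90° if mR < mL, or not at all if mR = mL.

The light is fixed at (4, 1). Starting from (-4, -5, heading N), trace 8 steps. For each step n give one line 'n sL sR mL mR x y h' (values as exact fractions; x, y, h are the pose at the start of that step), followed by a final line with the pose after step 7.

n=0: pose=(-4,-5,N); sL=24/25, sR=120/61; mL=4464/1525, mR=120/61; mL+mR=7464/1525 → advance +1; mR−mL=-24/25 → turn -1·90°
n=1: pose=(-4,-4,E); sL=60/29, sR=60/49; mL=4680/1421, mR=60/49; mL+mR=6420/1421 → advance +1; mR−mL=-60/29 → turn -1·90°
n=2: pose=(-3,-4,S); sL=120/61, sR=40/39; mL=7120/2379, mR=40/39; mL+mR=9560/2379 → advance +1; mR−mL=-120/61 → turn -1·90°
n=3: pose=(-3,-5,W); sL=15/16, sR=3/2; mL=39/16, mR=3/2; mL+mR=63/16 → advance +1; mR−mL=-15/16 → turn -1·90°
n=4: pose=(-4,-5,N); sL=24/25, sR=120/61; mL=4464/1525, mR=120/61; mL+mR=7464/1525 → advance +1; mR−mL=-24/25 → turn -1·90°
n=5: pose=(-4,-4,E); sL=60/29, sR=60/49; mL=4680/1421, mR=60/49; mL+mR=6420/1421 → advance +1; mR−mL=-60/29 → turn -1·90°
n=6: pose=(-3,-4,S); sL=120/61, sR=40/39; mL=7120/2379, mR=40/39; mL+mR=9560/2379 → advance +1; mR−mL=-120/61 → turn -1·90°
n=7: pose=(-3,-5,W); sL=15/16, sR=3/2; mL=39/16, mR=3/2; mL+mR=63/16 → advance +1; mR−mL=-15/16 → turn -1·90°

0 24/25 120/61 4464/1525 120/61 -4 -5 N
1 60/29 60/49 4680/1421 60/49 -4 -4 E
2 120/61 40/39 7120/2379 40/39 -3 -4 S
3 15/16 3/2 39/16 3/2 -3 -5 W
4 24/25 120/61 4464/1525 120/61 -4 -5 N
5 60/29 60/49 4680/1421 60/49 -4 -4 E
6 120/61 40/39 7120/2379 40/39 -3 -4 S
7 15/16 3/2 39/16 3/2 -3 -5 W
final -4 -5 N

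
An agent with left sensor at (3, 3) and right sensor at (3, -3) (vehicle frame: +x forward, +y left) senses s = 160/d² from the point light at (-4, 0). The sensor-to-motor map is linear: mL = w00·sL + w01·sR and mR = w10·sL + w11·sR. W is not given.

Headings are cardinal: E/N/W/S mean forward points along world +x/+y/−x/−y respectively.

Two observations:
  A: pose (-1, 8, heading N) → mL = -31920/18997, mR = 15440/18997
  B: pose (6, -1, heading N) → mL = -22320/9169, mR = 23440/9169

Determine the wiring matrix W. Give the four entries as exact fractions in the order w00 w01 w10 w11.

-1/2 -1 1 -1/2

obs A: pose=(-1,8,N) → sL=160/121, sR=160/157, mL=-31920/18997, mR=15440/18997
obs B: pose=(6,-1,N) → sL=160/53, sR=160/173, mL=-22320/9169, mR=23440/9169
sensor matrix S = [[160/121, 160/157], [160/53, 160/173]]; det S = -322867200/174183493
solve [mL_A; mL_B] = S·[w00; w01] and [mR_A; mR_B] = S·[w10; w11]:
  w00 = -1/2, w01 = -1, w10 = 1, w11 = -1/2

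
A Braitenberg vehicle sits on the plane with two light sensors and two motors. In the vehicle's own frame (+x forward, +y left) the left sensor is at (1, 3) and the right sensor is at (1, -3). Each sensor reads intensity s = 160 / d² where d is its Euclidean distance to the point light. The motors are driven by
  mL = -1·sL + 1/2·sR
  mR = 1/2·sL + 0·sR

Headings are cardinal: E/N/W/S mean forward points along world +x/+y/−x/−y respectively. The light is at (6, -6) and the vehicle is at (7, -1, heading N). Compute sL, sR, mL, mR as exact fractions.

left sensor world pos  = (4, 0); dL² = 40
right sensor world pos = (10, 0); dR² = 52
sL = 160/40 = 4
sR = 160/52 = 40/13
mL = -1·sL + 1/2·sR = -32/13
mR = 1/2·sL + 0·sR = 2

4 40/13 -32/13 2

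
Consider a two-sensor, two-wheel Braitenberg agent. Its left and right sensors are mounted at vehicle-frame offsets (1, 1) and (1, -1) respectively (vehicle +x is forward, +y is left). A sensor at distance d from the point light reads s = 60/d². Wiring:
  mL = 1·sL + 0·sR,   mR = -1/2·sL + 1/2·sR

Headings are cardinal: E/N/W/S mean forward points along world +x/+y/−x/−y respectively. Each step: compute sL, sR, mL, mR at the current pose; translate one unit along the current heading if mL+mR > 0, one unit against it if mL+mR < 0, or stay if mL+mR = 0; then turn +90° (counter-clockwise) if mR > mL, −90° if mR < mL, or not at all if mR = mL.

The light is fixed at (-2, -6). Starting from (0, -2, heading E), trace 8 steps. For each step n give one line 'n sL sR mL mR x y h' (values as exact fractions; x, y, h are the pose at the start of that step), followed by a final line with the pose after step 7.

n=0: pose=(0,-2,E); sL=30/17, sR=10/3; mL=30/17, mR=40/51; mL+mR=130/51 → advance +1; mR−mL=-50/51 → turn -1·90°
n=1: pose=(1,-2,S); sL=12/5, sR=60/13; mL=12/5, mR=72/65; mL+mR=228/65 → advance +1; mR−mL=-84/65 → turn -1·90°
n=2: pose=(1,-3,W); sL=15/2, sR=3; mL=15/2, mR=-9/4; mL+mR=21/4 → advance +1; mR−mL=-39/4 → turn -1·90°
n=3: pose=(0,-3,N); sL=60/17, sR=12/5; mL=60/17, mR=-48/85; mL+mR=252/85 → advance +1; mR−mL=-348/85 → turn -1·90°
n=4: pose=(0,-2,E); sL=30/17, sR=10/3; mL=30/17, mR=40/51; mL+mR=130/51 → advance +1; mR−mL=-50/51 → turn -1·90°
n=5: pose=(1,-2,S); sL=12/5, sR=60/13; mL=12/5, mR=72/65; mL+mR=228/65 → advance +1; mR−mL=-84/65 → turn -1·90°
n=6: pose=(1,-3,W); sL=15/2, sR=3; mL=15/2, mR=-9/4; mL+mR=21/4 → advance +1; mR−mL=-39/4 → turn -1·90°
n=7: pose=(0,-3,N); sL=60/17, sR=12/5; mL=60/17, mR=-48/85; mL+mR=252/85 → advance +1; mR−mL=-348/85 → turn -1·90°

0 30/17 10/3 30/17 40/51 0 -2 E
1 12/5 60/13 12/5 72/65 1 -2 S
2 15/2 3 15/2 -9/4 1 -3 W
3 60/17 12/5 60/17 -48/85 0 -3 N
4 30/17 10/3 30/17 40/51 0 -2 E
5 12/5 60/13 12/5 72/65 1 -2 S
6 15/2 3 15/2 -9/4 1 -3 W
7 60/17 12/5 60/17 -48/85 0 -3 N
final 0 -2 E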